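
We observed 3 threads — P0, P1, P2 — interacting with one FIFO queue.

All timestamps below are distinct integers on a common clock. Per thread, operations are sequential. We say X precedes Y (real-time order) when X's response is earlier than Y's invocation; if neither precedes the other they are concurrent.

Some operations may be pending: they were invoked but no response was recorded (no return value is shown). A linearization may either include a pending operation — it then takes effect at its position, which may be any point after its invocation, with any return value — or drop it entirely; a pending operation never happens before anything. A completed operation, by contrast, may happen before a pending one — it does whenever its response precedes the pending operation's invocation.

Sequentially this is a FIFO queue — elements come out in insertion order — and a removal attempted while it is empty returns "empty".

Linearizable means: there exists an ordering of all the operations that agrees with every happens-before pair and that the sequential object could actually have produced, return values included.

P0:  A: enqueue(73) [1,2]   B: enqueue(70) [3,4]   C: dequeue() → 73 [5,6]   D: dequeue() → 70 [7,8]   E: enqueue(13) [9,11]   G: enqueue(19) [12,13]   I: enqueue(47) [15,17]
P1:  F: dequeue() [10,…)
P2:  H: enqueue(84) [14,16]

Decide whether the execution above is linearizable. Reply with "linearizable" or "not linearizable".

one valid linearization: A, B, C, D, E, F, G, H, I
step 1: A enqueue(73) — queue <73>
step 2: B enqueue(70) — queue <73,70>
step 3: C dequeue() → 73 — queue <70>
step 4: D dequeue() → 70 — queue <>
step 5: E enqueue(13) — queue <13>
step 6: F dequeue() (pending, included) — queue <>
step 7: G enqueue(19) — queue <19>
step 8: H enqueue(84) — queue <19,84>
step 9: I enqueue(47) — queue <19,84,47>

linearizable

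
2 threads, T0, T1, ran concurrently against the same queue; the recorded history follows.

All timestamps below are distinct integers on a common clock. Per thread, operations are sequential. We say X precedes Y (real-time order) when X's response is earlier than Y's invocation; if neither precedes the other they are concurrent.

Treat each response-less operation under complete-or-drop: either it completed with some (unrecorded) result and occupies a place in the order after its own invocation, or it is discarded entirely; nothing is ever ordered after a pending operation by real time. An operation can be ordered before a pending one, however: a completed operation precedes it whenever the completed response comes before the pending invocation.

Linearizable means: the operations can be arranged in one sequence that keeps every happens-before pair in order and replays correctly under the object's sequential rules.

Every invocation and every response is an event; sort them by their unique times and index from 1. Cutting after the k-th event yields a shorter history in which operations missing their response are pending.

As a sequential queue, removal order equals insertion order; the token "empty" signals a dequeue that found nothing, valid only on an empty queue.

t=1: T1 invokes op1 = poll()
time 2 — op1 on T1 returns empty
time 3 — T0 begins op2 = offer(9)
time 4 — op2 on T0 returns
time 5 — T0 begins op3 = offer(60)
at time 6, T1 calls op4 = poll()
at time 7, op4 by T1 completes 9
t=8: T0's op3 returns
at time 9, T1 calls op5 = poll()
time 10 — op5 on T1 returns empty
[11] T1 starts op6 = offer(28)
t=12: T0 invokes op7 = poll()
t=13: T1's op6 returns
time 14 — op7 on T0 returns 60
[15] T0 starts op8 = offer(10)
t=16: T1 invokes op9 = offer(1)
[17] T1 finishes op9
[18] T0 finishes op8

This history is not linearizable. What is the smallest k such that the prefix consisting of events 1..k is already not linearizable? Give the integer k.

a valid linearization of events 1..9 exists, for instance op1, op2, op3, op4:
step 1: op1 poll() → empty — queue <>
step 2: op2 offer(9) — queue <9>
step 3: op3 offer(60) — queue <9,60>
step 4: op4 poll() → 9 — queue <60>
event 10 — op5's response, time 10 — after it, nothing linearizes
e.g. op1, op2, op3, op4, op5: illegal at step 5, since op5 poll() → empty cannot apply there
e.g. op1, op2, op4, op3, op5: illegal at step 5, since op5 poll() → empty cannot apply there

10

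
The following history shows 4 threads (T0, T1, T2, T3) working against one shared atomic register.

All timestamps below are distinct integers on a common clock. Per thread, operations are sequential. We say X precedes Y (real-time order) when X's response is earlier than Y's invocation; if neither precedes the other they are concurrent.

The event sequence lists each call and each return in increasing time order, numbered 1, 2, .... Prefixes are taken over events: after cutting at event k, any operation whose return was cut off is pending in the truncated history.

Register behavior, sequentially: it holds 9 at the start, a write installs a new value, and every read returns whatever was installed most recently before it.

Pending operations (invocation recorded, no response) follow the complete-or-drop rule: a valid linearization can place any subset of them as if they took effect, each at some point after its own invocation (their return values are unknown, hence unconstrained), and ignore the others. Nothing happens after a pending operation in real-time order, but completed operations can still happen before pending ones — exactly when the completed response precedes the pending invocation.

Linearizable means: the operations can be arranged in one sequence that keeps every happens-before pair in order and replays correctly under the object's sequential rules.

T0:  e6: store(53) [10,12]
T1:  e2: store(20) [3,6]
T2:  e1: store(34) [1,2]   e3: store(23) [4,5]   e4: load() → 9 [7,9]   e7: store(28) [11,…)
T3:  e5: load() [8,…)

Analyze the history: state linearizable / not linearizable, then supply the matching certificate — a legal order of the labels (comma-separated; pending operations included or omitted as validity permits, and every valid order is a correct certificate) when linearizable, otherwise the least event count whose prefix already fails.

not linearizable — minimal violating prefix: 9 events

already the first 9 events (up to e4's response at time 9) admit no linearization; the first 8 still do
all 2 real-time-respecting orders fail — 4 completed atomic register operations, no legal replay
include/drop combinations of the 1 pending operation (e5) were all tried; none helps
take e1, e2, e3, e4 (pending dropped): step 4 already fails, because e4 load() → 9 cannot occur there
take e1, e3, e2, e4 (pending dropped): step 4 already fails, because e4 load() → 9 cannot occur there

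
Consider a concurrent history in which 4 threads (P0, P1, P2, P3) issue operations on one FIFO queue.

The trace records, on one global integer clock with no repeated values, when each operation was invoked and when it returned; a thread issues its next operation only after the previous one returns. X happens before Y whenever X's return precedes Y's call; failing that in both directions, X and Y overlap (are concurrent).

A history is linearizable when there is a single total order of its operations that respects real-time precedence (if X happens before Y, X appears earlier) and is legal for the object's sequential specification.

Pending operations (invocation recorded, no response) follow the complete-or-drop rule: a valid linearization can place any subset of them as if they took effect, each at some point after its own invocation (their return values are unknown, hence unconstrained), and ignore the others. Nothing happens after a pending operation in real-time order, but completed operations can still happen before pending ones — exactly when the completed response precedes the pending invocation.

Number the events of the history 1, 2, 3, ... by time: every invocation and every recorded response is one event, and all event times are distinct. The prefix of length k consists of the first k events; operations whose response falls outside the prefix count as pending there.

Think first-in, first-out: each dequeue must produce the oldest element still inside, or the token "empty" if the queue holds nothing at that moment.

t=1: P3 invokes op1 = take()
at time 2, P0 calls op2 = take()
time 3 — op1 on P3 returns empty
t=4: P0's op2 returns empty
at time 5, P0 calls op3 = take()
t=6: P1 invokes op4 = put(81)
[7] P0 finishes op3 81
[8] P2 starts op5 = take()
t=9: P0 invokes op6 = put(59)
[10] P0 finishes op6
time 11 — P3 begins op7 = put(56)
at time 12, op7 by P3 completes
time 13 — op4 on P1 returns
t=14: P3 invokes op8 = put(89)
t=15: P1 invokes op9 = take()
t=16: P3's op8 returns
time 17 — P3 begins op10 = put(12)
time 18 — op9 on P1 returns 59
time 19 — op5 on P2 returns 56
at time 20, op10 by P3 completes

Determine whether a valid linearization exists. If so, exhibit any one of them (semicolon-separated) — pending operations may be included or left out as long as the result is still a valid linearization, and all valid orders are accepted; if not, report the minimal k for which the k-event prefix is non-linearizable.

linearizable — witness: op1; op2; op4; op3; op6; op7; op8; op9; op5; op10

step 1: op1 take() → empty — queue <>
step 2: op2 take() → empty — queue <>
step 3: op4 put(81) — queue <81>
step 4: op3 take() → 81 — queue <>
step 5: op6 put(59) — queue <59>
step 6: op7 put(56) — queue <59,56>
step 7: op8 put(89) — queue <59,56,89>
step 8: op9 take() → 59 — queue <56,89>
step 9: op5 take() → 56 — queue <89>
step 10: op10 put(12) — queue <89,12>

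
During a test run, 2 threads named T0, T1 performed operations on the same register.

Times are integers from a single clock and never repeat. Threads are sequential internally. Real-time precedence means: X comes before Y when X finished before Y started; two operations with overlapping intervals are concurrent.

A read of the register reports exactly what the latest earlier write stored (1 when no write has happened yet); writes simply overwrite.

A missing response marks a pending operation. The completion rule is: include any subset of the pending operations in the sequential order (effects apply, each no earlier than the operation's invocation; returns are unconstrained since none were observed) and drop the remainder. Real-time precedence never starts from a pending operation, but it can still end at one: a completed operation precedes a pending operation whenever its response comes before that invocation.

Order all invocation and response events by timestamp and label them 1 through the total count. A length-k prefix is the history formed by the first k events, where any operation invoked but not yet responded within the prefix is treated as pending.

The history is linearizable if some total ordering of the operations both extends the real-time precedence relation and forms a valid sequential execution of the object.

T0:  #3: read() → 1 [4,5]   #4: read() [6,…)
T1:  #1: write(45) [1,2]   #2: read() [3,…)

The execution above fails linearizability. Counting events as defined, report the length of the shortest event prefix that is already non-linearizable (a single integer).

events 1..4 are linearizable; a witness order is #1:
1. #1 write(45), leaving value 45
adding event 5 (#3 responds at 5) leaves no legal real-time order
no escape via the 1 pending operation (#2): every completion choice fails
for example #1, #3 (pending dropped) fails at step 2: #3 read() → 1 is not legal there

5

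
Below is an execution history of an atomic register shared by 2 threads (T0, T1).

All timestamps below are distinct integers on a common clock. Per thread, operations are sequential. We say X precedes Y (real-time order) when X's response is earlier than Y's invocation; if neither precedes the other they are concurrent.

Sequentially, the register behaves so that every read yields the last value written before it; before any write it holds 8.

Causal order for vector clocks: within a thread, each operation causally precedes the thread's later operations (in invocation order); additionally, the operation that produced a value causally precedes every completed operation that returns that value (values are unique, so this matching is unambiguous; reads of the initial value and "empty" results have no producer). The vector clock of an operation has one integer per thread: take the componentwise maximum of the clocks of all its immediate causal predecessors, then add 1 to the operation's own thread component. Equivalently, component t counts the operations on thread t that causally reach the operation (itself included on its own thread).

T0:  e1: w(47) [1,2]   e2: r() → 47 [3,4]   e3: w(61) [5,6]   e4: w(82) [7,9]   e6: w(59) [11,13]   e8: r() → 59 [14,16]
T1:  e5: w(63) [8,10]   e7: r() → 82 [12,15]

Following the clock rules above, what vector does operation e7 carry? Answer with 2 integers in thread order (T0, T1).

no predecessors for e5 (invoked 8): T1 increments from zero → (0, 1)
no predecessors for e1 (invoked 1): T0 increments from zero → (1, 0)
e2 (invocation 3): componentwise max over VC(e1)=(1, 0), +1 at T0, giving (2, 0)
e3 (invocation 5): componentwise max over VC(e2)=(2, 0), +1 at T0, giving (3, 0)
e4 (invocation 7): componentwise max over VC(e3)=(3, 0), +1 at T0, giving (4, 0)
e6 (invocation 11): componentwise max over VC(e4)=(4, 0), +1 at T0, giving (5, 0)
e7 (invocation 12): componentwise max over VC(e4)=(4, 0), VC(e5)=(0, 1), +1 at T1, giving (4, 2)
e8 (invocation 14): componentwise max over VC(e6)=(5, 0), +1 at T0, giving (6, 0)
target: VC(e7) = (4, 2)

(4, 2)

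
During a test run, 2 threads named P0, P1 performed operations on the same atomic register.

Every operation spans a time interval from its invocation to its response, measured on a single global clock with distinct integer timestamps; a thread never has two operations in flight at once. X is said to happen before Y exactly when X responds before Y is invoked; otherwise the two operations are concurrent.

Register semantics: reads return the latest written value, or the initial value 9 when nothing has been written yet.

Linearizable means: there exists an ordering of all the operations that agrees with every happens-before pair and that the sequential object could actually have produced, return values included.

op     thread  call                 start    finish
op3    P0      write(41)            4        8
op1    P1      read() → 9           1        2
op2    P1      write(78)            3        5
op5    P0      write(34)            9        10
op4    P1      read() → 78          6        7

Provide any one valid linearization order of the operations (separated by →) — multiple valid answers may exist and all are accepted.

op1 → op2 → op4 → op3 → op5

step 1: op1 read() → 9 — value 9
step 2: op2 write(78) — value 78
step 3: op4 read() → 78 — value 78
step 4: op3 write(41) — value 41
step 5: op5 write(34) — value 34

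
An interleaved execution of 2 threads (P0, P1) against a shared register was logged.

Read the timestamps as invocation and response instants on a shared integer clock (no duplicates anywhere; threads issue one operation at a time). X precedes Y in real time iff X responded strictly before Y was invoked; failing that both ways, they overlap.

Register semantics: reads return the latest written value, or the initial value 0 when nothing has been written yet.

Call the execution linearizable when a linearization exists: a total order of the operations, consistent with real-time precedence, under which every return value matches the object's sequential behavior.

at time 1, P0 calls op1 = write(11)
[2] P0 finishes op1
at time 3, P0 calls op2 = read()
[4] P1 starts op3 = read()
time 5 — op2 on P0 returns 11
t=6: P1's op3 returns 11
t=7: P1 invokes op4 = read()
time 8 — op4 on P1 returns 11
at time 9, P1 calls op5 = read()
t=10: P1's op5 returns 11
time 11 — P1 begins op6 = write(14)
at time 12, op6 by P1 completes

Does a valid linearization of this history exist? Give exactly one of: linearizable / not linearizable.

witness order: op1, op2, op3, op4, op5, op6
step 1: op1 write(11) — value 11
step 2: op2 read() → 11 — value 11
step 3: op3 read() → 11 — value 11
step 4: op4 read() → 11 — value 11
step 5: op5 read() → 11 — value 11
step 6: op6 write(14) — value 14

linearizable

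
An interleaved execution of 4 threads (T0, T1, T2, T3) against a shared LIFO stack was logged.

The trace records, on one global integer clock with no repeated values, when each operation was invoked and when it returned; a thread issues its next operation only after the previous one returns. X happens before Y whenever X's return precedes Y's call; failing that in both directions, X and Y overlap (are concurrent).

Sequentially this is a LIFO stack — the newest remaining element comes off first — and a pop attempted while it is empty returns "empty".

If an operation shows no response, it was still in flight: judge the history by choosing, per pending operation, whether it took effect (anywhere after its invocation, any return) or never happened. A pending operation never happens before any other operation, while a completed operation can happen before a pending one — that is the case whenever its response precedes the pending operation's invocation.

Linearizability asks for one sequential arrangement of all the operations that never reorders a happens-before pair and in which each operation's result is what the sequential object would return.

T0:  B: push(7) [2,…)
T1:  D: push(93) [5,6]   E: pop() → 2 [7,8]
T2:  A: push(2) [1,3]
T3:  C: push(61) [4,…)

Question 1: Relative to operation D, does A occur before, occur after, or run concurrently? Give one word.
Answer: before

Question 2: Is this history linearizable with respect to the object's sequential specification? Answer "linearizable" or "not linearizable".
not linearizable

events 1..7 are fine; event 8 — the response of E at time 8 — makes the prefix non-linearizable
a single order respects real time; the 3 completed LIFO stack operations fail replay along it
including or dropping the 2 pending operations (B, C) in any combination fails
sample order A, D, E (pending dropped) stalls at step 3 — E pop() → 2 has no legal effect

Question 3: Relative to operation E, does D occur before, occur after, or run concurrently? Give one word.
Answer: before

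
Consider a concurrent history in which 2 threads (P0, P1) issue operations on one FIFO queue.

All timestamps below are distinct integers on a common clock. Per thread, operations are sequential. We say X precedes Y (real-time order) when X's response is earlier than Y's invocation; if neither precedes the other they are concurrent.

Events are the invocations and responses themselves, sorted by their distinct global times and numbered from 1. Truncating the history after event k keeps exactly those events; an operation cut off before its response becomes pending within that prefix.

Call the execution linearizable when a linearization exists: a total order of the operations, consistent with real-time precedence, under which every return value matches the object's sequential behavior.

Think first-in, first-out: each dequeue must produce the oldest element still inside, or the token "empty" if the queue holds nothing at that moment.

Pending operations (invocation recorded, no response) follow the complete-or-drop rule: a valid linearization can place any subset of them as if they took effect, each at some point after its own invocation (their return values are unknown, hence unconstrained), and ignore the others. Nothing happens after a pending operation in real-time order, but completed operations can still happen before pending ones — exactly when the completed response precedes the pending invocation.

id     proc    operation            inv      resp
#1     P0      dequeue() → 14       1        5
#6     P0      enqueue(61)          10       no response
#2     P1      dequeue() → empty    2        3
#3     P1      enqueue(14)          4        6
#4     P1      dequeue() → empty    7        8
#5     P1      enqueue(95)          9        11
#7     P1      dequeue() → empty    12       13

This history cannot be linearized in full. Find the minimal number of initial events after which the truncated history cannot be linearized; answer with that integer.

13

one valid order for events 1..12 is #2, #3, #1, #4, #5:
step 1: #2 dequeue() → empty — queue <>
step 2: #3 enqueue(14) — queue <14>
step 3: #1 dequeue() → 14 — queue <>
step 4: #4 dequeue() → empty — queue <>
step 5: #5 enqueue(95) — queue <95>
adding event 13 (#7 responds at 13) leaves no legal real-time order
completion choices over the 1 pending operation (#6) were checked; none helps
e.g. #1, #2, #3, #4, #5, #7 (pending dropped): illegal at step 1, since #1 dequeue() → 14 cannot apply there
e.g. #2, #1, #3, #4, #5, #7 (pending dropped): illegal at step 2, since #1 dequeue() → 14 cannot apply there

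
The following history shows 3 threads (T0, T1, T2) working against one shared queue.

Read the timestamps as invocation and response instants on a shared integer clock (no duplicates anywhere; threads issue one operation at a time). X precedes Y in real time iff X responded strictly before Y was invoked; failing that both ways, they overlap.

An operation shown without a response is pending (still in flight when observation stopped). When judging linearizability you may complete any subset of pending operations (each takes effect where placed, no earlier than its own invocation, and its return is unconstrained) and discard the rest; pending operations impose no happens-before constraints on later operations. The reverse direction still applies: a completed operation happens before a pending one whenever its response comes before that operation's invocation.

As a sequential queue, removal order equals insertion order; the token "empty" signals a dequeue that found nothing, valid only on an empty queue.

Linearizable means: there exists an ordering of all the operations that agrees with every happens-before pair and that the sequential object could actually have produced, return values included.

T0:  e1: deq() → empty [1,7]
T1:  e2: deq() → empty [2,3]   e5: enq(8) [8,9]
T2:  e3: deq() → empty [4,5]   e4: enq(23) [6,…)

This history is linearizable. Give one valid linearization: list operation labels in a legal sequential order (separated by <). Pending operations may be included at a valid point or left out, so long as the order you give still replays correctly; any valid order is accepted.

after step 1 (e1 deq() → empty): queue <>
after step 2 (e2 deq() → empty): queue <>
after step 3 (e3 deq() → empty): queue <>
after step 4 (e4 enq(23) (pending, included)): queue <23>
after step 5 (e5 enq(8)): queue <23,8>

e1 < e2 < e3 < e4 < e5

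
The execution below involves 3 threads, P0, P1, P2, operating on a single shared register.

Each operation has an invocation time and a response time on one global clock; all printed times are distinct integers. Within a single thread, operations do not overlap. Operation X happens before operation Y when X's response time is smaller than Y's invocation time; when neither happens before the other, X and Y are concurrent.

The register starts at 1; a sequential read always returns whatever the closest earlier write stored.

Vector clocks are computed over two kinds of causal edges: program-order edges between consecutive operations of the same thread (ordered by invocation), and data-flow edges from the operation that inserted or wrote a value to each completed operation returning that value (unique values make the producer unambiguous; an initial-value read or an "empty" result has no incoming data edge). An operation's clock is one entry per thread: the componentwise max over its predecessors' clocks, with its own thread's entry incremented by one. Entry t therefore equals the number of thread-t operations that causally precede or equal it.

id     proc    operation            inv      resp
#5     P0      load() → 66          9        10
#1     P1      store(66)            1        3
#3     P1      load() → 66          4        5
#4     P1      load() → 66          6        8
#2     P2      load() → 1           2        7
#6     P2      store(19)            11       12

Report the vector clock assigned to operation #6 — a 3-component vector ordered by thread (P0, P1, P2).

(0, 0, 2)

no predecessors for #2 (invoked 2): P2 increments from zero → (0, 0, 1)
no predecessors for #1 (invoked 1): P1 increments from zero → (0, 1, 0)
merge at #6 (invoked 11): VC(#2)=(0, 0, 1), own-thread bump on P2 → (0, 0, 2)
merge at #3 (invoked 4): VC(#1)=(0, 1, 0), own-thread bump on P1 → (0, 2, 0)
merge at #5 (invoked 9): VC(#1)=(0, 1, 0), own-thread bump on P0 → (1, 1, 0)
merge at #4 (invoked 6): VC(#1)=(0, 1, 0), VC(#3)=(0, 2, 0), own-thread bump on P1 → (0, 3, 0)
target: VC(#6) = (0, 0, 2)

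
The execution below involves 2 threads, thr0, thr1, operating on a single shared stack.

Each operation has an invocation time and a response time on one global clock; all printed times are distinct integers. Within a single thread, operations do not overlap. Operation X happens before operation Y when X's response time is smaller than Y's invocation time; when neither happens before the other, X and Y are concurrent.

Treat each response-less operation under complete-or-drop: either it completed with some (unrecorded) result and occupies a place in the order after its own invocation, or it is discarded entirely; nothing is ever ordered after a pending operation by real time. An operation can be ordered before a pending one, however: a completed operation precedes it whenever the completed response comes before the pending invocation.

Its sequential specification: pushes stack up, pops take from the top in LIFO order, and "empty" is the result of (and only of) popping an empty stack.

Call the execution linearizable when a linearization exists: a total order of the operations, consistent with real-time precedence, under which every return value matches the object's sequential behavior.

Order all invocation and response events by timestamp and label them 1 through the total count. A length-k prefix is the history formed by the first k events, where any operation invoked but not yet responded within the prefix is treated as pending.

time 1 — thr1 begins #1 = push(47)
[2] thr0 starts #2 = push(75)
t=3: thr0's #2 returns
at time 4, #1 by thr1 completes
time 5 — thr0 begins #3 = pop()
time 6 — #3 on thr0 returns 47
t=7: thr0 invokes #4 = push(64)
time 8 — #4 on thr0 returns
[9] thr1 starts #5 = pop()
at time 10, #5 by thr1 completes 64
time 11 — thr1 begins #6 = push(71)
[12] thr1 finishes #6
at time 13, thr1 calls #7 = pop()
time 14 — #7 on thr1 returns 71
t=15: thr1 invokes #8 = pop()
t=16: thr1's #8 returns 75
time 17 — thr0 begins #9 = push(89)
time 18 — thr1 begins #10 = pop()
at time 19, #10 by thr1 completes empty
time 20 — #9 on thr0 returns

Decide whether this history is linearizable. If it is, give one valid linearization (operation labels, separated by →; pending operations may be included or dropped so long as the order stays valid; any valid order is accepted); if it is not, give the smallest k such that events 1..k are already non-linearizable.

linearizable — witness: #2 → #1 → #3 → #4 → #5 → #6 → #7 → #8 → #10 → #9

after step 1 (#2 push(75)): stack <75>
after step 2 (#1 push(47)): stack <75,47>
after step 3 (#3 pop() → 47): stack <75>
after step 4 (#4 push(64)): stack <75,64>
after step 5 (#5 pop() → 64): stack <75>
after step 6 (#6 push(71)): stack <75,71>
after step 7 (#7 pop() → 71): stack <75>
after step 8 (#8 pop() → 75): stack <>
after step 9 (#10 pop() → empty): stack <>
after step 10 (#9 push(89)): stack <89>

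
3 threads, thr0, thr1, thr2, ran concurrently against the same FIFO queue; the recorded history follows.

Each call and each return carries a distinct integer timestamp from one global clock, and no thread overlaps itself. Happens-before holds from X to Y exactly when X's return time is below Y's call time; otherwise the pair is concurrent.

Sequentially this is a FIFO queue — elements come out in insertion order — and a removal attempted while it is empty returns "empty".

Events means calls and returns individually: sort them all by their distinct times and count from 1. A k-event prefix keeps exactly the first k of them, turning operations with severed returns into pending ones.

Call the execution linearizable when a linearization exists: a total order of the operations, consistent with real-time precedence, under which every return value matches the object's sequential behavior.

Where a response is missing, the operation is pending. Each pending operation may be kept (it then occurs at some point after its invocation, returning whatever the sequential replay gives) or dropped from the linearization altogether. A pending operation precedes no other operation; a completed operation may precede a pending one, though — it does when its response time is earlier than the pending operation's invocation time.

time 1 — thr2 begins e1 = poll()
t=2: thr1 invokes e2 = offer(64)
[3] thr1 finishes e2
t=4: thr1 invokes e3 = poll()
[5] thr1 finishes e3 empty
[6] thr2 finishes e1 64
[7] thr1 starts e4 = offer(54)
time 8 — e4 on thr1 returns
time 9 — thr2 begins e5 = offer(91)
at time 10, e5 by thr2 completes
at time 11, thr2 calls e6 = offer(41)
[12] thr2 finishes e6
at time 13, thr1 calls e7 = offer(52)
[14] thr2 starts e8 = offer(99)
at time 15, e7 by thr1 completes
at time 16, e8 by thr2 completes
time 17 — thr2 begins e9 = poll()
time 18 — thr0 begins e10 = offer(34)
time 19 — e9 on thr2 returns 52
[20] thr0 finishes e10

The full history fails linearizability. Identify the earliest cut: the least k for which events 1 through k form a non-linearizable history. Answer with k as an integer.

a valid linearization of events 1..18 exists, for instance e2, e1, e3, e4, e5, e6, e7, e8:
after step 1 (e2 offer(64)): queue <64>
after step 2 (e1 poll() → 64): queue <>
after step 3 (e3 poll() → empty): queue <>
after step 4 (e4 offer(54)): queue <54>
after step 5 (e5 offer(91)): queue <54,91>
after step 6 (e6 offer(41)): queue <54,91,41>
after step 7 (e7 offer(52)): queue <54,91,41,52>
after step 8 (e8 offer(99)): queue <54,91,41,52,99>
once event 19 joins (e9's response, time 19), exhaustive search finds no witness
every completion of the 1 pending operation (e10) was checked; none linearizes
one such order, e1, e2, e3, e4, e5, e6, e7, e8, e9 (pending dropped), breaks at step 1 where e1 poll() → 64 is illegal
one such order, e1, e2, e3, e4, e5, e6, e8, e7, e9 (pending dropped), breaks at step 1 where e1 poll() → 64 is illegal

19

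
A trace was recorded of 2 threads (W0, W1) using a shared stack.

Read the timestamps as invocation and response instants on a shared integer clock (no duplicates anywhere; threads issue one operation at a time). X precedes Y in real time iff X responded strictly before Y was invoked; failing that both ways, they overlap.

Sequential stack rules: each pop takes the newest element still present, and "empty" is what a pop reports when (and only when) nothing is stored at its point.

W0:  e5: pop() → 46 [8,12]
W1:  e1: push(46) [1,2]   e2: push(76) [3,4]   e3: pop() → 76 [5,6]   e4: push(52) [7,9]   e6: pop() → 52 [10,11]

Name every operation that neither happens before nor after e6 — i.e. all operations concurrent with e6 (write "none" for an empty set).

e5

e6 spans [10,11]; an op avoiding the whole window 10..11 is ordered, any other is concurrent
e1 [1,2]: before
e2 [3,4]: before
e3 [5,6]: before
e4 [7,9]: before
e5 [8,12]: concurrent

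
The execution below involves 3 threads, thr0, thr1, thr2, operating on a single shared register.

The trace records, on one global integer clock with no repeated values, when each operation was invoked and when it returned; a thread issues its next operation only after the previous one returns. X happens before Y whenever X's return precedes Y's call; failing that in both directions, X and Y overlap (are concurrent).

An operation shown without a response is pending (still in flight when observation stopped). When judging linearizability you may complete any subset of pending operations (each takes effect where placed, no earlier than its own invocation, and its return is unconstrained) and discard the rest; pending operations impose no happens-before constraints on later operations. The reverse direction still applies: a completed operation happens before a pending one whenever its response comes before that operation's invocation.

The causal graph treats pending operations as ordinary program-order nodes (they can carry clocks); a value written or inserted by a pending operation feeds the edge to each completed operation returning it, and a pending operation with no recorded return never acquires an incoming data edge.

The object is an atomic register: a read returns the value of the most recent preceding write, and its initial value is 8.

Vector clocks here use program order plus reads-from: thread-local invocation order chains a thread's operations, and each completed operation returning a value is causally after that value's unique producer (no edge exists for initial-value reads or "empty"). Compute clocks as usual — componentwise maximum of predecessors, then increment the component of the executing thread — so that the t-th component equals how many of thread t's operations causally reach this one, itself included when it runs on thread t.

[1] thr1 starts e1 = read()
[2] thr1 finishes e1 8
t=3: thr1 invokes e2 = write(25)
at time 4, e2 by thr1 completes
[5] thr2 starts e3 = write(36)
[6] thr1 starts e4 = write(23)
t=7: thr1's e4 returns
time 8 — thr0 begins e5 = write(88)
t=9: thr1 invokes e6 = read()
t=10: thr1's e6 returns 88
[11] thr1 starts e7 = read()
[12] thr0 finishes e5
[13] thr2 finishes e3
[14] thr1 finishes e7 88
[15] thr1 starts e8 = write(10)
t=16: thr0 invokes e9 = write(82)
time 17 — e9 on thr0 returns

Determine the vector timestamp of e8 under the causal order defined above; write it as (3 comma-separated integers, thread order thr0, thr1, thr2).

root op e3, invoked 5: fresh clock plus thr2's own tick → (0, 0, 1)
root op e1, invoked 1: fresh clock plus thr1's own tick → (0, 1, 0)
root op e5, invoked 8: fresh clock plus thr0's own tick → (1, 0, 0)
e2 (invocation 3): componentwise max over VC(e1)=(0, 1, 0), +1 at thr1, giving (0, 2, 0)
e9 (invocation 16): componentwise max over VC(e5)=(1, 0, 0), +1 at thr0, giving (2, 0, 0)
e4 (invocation 6): componentwise max over VC(e2)=(0, 2, 0), +1 at thr1, giving (0, 3, 0)
e6 (invocation 9): componentwise max over VC(e4)=(0, 3, 0), VC(e5)=(1, 0, 0), +1 at thr1, giving (1, 4, 0)
e7 (invocation 11): componentwise max over VC(e5)=(1, 0, 0), VC(e6)=(1, 4, 0), +1 at thr1, giving (1, 5, 0)
e8 (invocation 15): componentwise max over VC(e7)=(1, 5, 0), +1 at thr1, giving (1, 6, 0)
target: VC(e8) = (1, 6, 0)

(1, 6, 0)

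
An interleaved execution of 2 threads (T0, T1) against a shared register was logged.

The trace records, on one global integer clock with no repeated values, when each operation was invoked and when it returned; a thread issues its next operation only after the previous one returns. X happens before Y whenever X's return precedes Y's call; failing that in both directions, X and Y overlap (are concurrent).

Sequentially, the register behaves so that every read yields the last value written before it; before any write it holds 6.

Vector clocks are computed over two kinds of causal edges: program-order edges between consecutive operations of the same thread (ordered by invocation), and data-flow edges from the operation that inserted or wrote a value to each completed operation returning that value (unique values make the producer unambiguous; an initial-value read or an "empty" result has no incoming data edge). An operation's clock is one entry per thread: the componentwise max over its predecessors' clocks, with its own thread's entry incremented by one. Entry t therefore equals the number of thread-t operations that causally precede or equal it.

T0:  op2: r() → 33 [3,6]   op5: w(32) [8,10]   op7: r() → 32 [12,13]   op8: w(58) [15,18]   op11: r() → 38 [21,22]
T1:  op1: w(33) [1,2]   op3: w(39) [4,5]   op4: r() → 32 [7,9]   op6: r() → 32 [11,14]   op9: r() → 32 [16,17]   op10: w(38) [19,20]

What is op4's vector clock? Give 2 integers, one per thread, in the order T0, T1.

op1 (invocation 1): nothing precedes it; T1's component alone gives (0, 1)
invoked at 4, op3 merges VC(op1)=(0, 1) and bumps T1's slot → (0, 2)
invoked at 3, op2 merges VC(op1)=(0, 1) and bumps T0's slot → (1, 1)
invoked at 8, op5 merges VC(op2)=(1, 1) and bumps T0's slot → (2, 1)
invoked at 12, op7 merges VC(op5)=(2, 1) and bumps T0's slot → (3, 1)
invoked at 7, op4 merges VC(op3)=(0, 2), VC(op5)=(2, 1) and bumps T1's slot → (2, 3)
invoked at 15, op8 merges VC(op7)=(3, 1) and bumps T0's slot → (4, 1)
invoked at 11, op6 merges VC(op4)=(2, 3), VC(op5)=(2, 1) and bumps T1's slot → (2, 4)
invoked at 16, op9 merges VC(op5)=(2, 1), VC(op6)=(2, 4) and bumps T1's slot → (2, 5)
invoked at 19, op10 merges VC(op9)=(2, 5) and bumps T1's slot → (2, 6)
invoked at 21, op11 merges VC(op8)=(4, 1), VC(op10)=(2, 6) and bumps T0's slot → (5, 6)
target: VC(op4) = (2, 3)

(2, 3)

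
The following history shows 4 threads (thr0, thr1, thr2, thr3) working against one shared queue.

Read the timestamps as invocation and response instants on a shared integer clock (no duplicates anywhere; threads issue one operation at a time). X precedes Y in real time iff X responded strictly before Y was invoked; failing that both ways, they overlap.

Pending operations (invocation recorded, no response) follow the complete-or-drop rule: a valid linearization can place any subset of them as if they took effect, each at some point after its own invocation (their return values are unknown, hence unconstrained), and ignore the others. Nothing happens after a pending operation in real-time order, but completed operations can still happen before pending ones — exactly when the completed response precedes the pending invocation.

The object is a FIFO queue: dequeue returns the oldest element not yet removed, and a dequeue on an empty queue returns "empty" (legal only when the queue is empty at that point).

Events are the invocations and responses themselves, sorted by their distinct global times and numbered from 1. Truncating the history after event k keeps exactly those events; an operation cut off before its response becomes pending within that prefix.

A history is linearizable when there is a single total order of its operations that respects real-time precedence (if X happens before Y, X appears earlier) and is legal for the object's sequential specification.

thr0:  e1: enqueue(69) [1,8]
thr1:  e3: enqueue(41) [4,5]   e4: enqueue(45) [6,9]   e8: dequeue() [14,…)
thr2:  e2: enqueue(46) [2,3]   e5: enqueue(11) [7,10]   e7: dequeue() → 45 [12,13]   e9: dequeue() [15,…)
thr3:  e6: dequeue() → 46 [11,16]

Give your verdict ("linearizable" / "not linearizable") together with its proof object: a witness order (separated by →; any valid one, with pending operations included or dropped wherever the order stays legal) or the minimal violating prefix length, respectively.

not linearizable — minimal violating prefix: 13 events

cut after 12 events: linearizable; cut after 13 events (e7 responds, time 13): not linearizable
every one of the 10 real-time-consistent orders over 6 completed queue ops fails the sequential spec
no completion choice of the 1 pending operation (e6) rescues it — every subset was tried
take e1, e2, e3, e4, e5, e7 (pending dropped): step 6 already fails, because e7 dequeue() → 45 cannot occur there
take e1, e2, e3, e5, e4, e7 (pending dropped): step 6 already fails, because e7 dequeue() → 45 cannot occur there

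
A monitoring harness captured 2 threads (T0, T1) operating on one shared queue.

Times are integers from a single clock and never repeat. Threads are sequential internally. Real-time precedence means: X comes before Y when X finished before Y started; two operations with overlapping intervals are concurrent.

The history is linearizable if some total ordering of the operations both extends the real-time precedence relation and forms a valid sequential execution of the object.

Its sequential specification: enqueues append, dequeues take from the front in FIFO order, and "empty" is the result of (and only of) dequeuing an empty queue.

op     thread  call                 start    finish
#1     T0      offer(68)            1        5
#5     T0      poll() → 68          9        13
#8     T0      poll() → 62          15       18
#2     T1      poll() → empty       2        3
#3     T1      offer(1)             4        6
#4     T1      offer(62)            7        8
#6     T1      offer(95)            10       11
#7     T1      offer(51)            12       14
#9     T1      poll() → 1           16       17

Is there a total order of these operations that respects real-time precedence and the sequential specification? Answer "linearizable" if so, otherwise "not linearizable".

linearizable

a witness: #2, #1, #3, #4, #5, #6, #7, #9, #8
1. #2 poll() → empty, leaving queue <>
2. #1 offer(68), leaving queue <68>
3. #3 offer(1), leaving queue <68,1>
4. #4 offer(62), leaving queue <68,1,62>
5. #5 poll() → 68, leaving queue <1,62>
6. #6 offer(95), leaving queue <1,62,95>
7. #7 offer(51), leaving queue <1,62,95,51>
8. #9 poll() → 1, leaving queue <62,95,51>
9. #8 poll() → 62, leaving queue <95,51>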